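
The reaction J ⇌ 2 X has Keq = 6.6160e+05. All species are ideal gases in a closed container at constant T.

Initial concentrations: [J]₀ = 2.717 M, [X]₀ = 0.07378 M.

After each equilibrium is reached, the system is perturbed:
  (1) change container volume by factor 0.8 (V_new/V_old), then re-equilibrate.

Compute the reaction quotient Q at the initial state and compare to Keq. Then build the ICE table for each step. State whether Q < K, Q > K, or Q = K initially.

Q₀ = 0.002003 vs Keq = 6.6160e+05 ⇒ Q<K, forward
Step 1:
                    J           X
  I             2.717     0.07378
  C            -2.717       5.434
  E        4.5850e-05       5.508
  solve Keq expr → x = 2.717; check Q = 6.6160e+05
Then change container volume by factor 0.8 (V_new/V_old).
Step 2:
                    J           X
  I        5.7313e-05       6.885
  C        1.4328e-05 -2.8655e-05
  E        7.1641e-05       6.885
  solve Keq expr → x = -1.4328e-05; check Q = 6.6160e+05

Q₀ = 0.002003; Q < K (proceeds forward)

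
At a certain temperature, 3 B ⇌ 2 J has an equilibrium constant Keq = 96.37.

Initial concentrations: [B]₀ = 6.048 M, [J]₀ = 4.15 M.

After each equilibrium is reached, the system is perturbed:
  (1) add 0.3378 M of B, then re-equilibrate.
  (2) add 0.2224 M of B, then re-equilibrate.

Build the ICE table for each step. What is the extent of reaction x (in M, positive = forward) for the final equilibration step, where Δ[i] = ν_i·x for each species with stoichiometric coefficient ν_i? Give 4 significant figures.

Q₀ = 0.07785 vs Keq = 96.37 ⇒ Q<K, forward
Step 1:
                    B           J
  I             6.048        4.15
  C            -5.203       3.469
  E            0.8445       7.619
  solve Keq expr → x = 1.734; check Q = 96.37
Then add 0.3378 M of B.
Step 2:
                    B           J
  I             1.182       7.619
  C            -0.322      0.2147
  E            0.8603       7.834
  solve Keq expr → x = 0.1073; check Q = 96.37
Then add 0.2224 M of B.
Step 3:
                    B           J
  I             1.083       7.834
  C           -0.2121      0.1414
  E            0.8706       7.975
  solve Keq expr → x = 0.07069; check Q = 96.37

x = 0.07069 M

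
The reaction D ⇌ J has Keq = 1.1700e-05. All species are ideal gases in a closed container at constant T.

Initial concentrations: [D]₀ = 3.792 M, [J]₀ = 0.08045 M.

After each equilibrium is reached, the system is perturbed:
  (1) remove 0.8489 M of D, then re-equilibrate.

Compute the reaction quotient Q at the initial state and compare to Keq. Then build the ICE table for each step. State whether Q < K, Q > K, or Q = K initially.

Q₀ = 0.02122; Q > K (proceeds reverse)

Q₀ = 0.02122 vs Keq = 1.1700e-05 ⇒ Q>K, reverse
Step 1:
                   D          J
  init         3.792    0.08045
  Δ           0.0804    -0.0804
  eq           3.872 4.5307e-05
  solve Keq expr → x = -0.0804; check Q = 1.1700e-05
Then remove 0.8489 M of D.
Step 2:
                   D          J
  init         3.024 4.5307e-05
  Δ       9.9320e-06 -9.9320e-06
  eq           3.024 3.5375e-05
  solve Keq expr → x = -9.9320e-06; check Q = 1.1700e-05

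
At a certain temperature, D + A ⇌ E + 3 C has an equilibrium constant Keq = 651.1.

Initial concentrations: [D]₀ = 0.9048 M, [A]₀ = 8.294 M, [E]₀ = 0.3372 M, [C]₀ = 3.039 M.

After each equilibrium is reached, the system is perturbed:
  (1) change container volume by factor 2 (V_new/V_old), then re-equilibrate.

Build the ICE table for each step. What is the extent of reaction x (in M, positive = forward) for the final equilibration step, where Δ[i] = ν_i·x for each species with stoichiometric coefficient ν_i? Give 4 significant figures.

x = 0.01602 M

Q₀ = 1.261 vs Keq = 651.1 ⇒ Q<K, forward
Step 1:
                   D          A          E          C
  Initial     0.9048      8.294     0.3372      3.039
  Change     -0.8608    -0.8608     0.8608      2.582
  Equil      0.04397      7.433      1.198      5.621
  solve Keq expr → x = 0.8608; check Q = 651.1
Then change container volume by factor 2 (V_new/V_old).
Step 2:
                   D          A          E          C
  Initial    0.02199      3.717      0.599      2.811
  Change    -0.01602   -0.01602    0.01602    0.04807
  Equil     0.005964      3.701      0.615      2.859
  solve Keq expr → x = 0.01602; check Q = 651.1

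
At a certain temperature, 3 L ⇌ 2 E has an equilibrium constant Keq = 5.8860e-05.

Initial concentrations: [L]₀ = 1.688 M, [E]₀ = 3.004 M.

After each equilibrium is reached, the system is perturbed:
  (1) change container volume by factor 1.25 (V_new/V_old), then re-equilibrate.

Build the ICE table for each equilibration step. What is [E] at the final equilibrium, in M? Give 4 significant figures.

Q₀ = 1.876 vs Keq = 5.8860e-05 ⇒ Q>K, reverse
Step 1:
                  L         E
  init        1.688     3.004
  Δ           4.336    -2.891
  eq          6.024    0.1134
  solve Keq expr → x = -1.445; check Q = 5.8860e-05
Then change container volume by factor 1.25 (V_new/V_old).
Step 2:
                  L         E
  init        4.819   0.09074
  Δ         0.01384  -0.00923
  eq          4.833   0.08151
  solve Keq expr → x = -0.004615; check Q = 5.8860e-05

[E]_eq = 0.08151 M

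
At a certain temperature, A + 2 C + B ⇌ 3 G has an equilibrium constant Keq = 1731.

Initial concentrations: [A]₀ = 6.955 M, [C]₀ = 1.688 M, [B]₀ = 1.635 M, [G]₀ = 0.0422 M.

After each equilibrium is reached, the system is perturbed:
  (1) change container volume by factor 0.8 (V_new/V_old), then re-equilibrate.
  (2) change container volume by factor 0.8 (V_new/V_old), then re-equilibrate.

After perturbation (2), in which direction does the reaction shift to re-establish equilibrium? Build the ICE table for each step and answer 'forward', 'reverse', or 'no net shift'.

Direction: forward

Q₀ = 2.3194e-06 vs Keq = 1731 ⇒ Q<K, forward
Step 1:
                  A         C         B         G
  I           6.955     1.688     1.635    0.0422
  C         -0.8226    -1.645   -0.8226     2.468
  E           6.132   0.04282    0.8124      2.51
  solve Keq expr → x = 0.8226; check Q = 1731
Then change container volume by factor 0.8 (V_new/V_old).
Step 2:
                  A         C         B         G
  I           7.666   0.05353     1.016     3.137
  C       -0.002697 -0.005393 -0.002697   0.00809
  E           7.663   0.04813     1.013     3.146
  solve Keq expr → x = 0.002697; check Q = 1731
Then change container volume by factor 0.8 (V_new/V_old).
Step 3:
                  A         C         B         G
  I           9.579   0.06017     1.266     3.932
  C       -0.003045 -0.006091 -0.003045  0.009136
  E           9.575   0.05407     1.263     3.941
  solve Keq expr → x = 0.003045; check Q = 1731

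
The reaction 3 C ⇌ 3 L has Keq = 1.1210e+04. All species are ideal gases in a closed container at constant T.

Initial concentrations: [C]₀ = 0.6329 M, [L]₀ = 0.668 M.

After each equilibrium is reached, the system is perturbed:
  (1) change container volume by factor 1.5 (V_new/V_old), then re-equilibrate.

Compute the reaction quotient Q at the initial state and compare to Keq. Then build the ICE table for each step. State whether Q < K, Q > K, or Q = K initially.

Q₀ = 1.176 vs Keq = 1.1210e+04 ⇒ Q<K, forward
Step 1:
                   C          L
  I           0.6329      0.668
  C          -0.5773     0.5773
  E          0.05564      1.245
  solve Keq expr → x = 0.1924; check Q = 1.1210e+04
Then change container volume by factor 1.5 (V_new/V_old).
Step 2:
                   C          L
  I          0.03709     0.8302
  C                0          0
  E          0.03709     0.8302
  solve Keq expr → x = 0; check Q = 1.1210e+04

Q₀ = 1.176; Q < K (proceeds forward)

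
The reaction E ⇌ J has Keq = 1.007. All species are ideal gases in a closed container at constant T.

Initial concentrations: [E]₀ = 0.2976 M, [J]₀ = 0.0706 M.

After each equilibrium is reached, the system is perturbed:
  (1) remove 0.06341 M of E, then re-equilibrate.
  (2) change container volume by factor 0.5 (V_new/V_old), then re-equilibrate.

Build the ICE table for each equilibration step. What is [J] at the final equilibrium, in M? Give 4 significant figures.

[J]_eq = 0.3059 M

Q₀ = 0.2372 vs Keq = 1.007 ⇒ Q<K, forward
Step 1:
                   E          J
  I           0.2976     0.0706
  C          -0.1141     0.1141
  E           0.1835     0.1847
  solve Keq expr → x = 0.1141; check Q = 1.007
Then remove 0.06341 M of E.
Step 2:
                   E          J
  I             0.12     0.1847
  C          0.03182   -0.03182
  E           0.1519     0.1529
  solve Keq expr → x = -0.03182; check Q = 1.007
Then change container volume by factor 0.5 (V_new/V_old).
Step 3:
                   E          J
  I           0.3037     0.3059
  C                0          0
  E           0.3037     0.3059
  solve Keq expr → x = 0; check Q = 1.007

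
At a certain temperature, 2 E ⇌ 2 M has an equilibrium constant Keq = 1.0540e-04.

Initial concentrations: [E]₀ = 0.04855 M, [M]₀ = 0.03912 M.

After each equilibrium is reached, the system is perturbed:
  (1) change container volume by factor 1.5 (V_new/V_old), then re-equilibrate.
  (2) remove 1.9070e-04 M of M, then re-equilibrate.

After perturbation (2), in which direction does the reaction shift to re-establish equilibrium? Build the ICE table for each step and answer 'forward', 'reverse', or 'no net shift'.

Q₀ = 0.6493 vs Keq = 1.0540e-04 ⇒ Q>K, reverse
Step 1:
                   E          M
  Initial    0.04855    0.03912
  Change     0.03823   -0.03823
  Equil      0.08678 8.9091e-04
  solve Keq expr → x = -0.01911; check Q = 1.0540e-04
Then change container volume by factor 1.5 (V_new/V_old).
Step 2:
                   E          M
  Initial    0.05785 5.9394e-04
  Change           0          0
  Equil      0.05785 5.9394e-04
  solve Keq expr → x = 0; check Q = 1.0540e-04
Then remove 1.9070e-04 M of M.
Step 3:
                   E          M
  Initial    0.05785 4.0324e-04
  Change  -1.8876e-04 1.8876e-04
  Equil      0.05766 5.9200e-04
  solve Keq expr → x = 9.4381e-05; check Q = 1.0540e-04

Direction: forward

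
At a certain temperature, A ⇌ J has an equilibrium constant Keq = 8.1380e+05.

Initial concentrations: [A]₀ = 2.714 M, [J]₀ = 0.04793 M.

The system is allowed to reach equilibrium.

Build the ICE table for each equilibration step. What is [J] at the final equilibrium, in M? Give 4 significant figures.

Q₀ = 0.01766 vs Keq = 8.1380e+05 ⇒ Q<K, forward
Step 1:
                    A           J
  I             2.714     0.04793
  C            -2.714       2.714
  E        3.3939e-06       2.762
  solve Keq expr → x = 2.714; check Q = 8.1380e+05

[J]_eq = 2.762 M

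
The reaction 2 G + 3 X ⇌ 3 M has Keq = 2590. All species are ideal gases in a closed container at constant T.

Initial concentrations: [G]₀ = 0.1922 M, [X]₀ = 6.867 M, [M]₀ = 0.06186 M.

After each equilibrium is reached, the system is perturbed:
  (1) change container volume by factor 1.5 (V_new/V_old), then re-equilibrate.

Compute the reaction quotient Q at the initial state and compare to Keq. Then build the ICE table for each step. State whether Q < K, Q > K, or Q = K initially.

Q₀ = 1.9789e-05 vs Keq = 2590 ⇒ Q<K, forward
Step 1:
                    G           X           M
  Initial      0.1922       6.867     0.06186
  Change       -0.192     -0.2879      0.2879
  Equil    2.4090e-04       6.579      0.3498
  solve Keq expr → x = 0.09598; check Q = 2590
Then change container volume by factor 1.5 (V_new/V_old).
Step 2:
                    G           X           M
  Initial  1.6060e-04       4.386      0.2332
  Change   8.0103e-05  1.2015e-04 -1.2015e-04
  Equil    2.4070e-04       4.386      0.2331
  solve Keq expr → x = -4.0051e-05; check Q = 2590

Q₀ = 1.9789e-05; Q < K (proceeds forward)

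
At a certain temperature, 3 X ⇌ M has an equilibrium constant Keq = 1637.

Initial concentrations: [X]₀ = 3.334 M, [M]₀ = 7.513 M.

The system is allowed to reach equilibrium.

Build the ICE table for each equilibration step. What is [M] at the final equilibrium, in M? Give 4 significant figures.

Q₀ = 0.2027 vs Keq = 1637 ⇒ Q<K, forward
Step 1:
                   X          M
  I            3.334      7.513
  C            -3.16      1.053
  E           0.1736      8.566
  solve Keq expr → x = 1.053; check Q = 1637

[M]_eq = 8.566 M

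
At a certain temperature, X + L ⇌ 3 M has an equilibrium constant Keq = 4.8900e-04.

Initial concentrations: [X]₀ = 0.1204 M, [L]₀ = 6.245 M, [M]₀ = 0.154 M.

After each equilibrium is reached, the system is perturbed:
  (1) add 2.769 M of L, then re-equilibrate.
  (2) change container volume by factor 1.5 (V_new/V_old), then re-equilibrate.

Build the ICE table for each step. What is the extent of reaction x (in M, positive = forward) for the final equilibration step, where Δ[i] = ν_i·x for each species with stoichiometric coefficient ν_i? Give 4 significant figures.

Q₀ = 0.004857 vs Keq = 4.8900e-04 ⇒ Q>K, reverse
Step 1:
                    X           L           M
  Initial      0.1204       6.245       0.154
  Change      0.02582     0.02582    -0.07746
  Equil        0.1462       6.271     0.07654
  solve Keq expr → x = -0.02582; check Q = 4.8900e-04
Then add 2.769 M of L.
Step 2:
                    X           L           M
  Initial      0.1462        9.04     0.07654
  Change    -0.003099   -0.003099    0.009298
  Equil        0.1431       9.037     0.08584
  solve Keq expr → x = 0.003099; check Q = 4.8900e-04
Then change container volume by factor 1.5 (V_new/V_old).
Step 3:
                    X           L           M
  Initial     0.09541       6.024     0.05722
  Change     -0.00256    -0.00256    0.007681
  Equil       0.09285       6.022     0.06491
  solve Keq expr → x = 0.00256; check Q = 4.8900e-04

x = 0.00256 M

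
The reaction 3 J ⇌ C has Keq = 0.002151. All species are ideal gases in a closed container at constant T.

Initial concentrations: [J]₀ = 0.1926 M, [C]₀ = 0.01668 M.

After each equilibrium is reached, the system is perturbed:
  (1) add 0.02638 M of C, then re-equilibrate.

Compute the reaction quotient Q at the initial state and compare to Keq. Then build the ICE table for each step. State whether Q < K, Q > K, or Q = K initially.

Q₀ = 2.335 vs Keq = 0.002151 ⇒ Q>K, reverse
Step 1:
                   J          C
  I           0.1926    0.01668
  C          0.04995   -0.01665
  E           0.2425 3.0693e-05
  solve Keq expr → x = -0.01665; check Q = 0.002151
Then add 0.02638 M of C.
Step 2:
                   J          C
  I           0.2425    0.02641
  C          0.07902   -0.02634
  E           0.3216 7.1523e-05
  solve Keq expr → x = -0.02634; check Q = 0.002151

Q₀ = 2.335; Q > K (proceeds reverse)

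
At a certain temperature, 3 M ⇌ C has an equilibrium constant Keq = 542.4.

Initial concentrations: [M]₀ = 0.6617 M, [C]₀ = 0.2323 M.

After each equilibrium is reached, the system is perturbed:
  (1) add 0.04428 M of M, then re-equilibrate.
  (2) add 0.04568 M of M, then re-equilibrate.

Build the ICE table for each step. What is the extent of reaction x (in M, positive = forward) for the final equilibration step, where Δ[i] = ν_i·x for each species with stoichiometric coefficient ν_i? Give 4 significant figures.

x = 0.01488 M

Q₀ = 0.8018 vs Keq = 542.4 ⇒ Q<K, forward
Step 1:
                   M          C
  init        0.6617     0.2323
  Δ          -0.5697     0.1899
  eq         0.09199     0.4222
  solve Keq expr → x = 0.1899; check Q = 542.4
Then add 0.04428 M of M.
Step 2:
                   M          C
  init        0.1363     0.4222
  Δ         -0.04324    0.01441
  eq         0.09302     0.4366
  solve Keq expr → x = 0.01441; check Q = 542.4
Then add 0.04568 M of M.
Step 3:
                   M          C
  init        0.1387     0.4366
  Δ         -0.04464    0.01488
  eq         0.09407     0.4515
  solve Keq expr → x = 0.01488; check Q = 542.4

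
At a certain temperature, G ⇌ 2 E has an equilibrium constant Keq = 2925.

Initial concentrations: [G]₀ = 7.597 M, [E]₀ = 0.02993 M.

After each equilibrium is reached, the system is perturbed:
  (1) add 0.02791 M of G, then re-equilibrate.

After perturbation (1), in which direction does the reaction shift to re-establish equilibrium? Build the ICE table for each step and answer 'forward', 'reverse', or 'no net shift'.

Direction: forward

Q₀ = 1.1792e-04 vs Keq = 2925 ⇒ Q<K, forward
Step 1:
                   G          E
  init         7.597    0.02993
  Δ           -7.519      15.04
  eq         0.07763      15.07
  solve Keq expr → x = 7.519; check Q = 2925
Then add 0.02791 M of G.
Step 2:
                   G          E
  init        0.1055      15.07
  Δ         -0.02735    0.05469
  eq         0.07819      15.12
  solve Keq expr → x = 0.02735; check Q = 2925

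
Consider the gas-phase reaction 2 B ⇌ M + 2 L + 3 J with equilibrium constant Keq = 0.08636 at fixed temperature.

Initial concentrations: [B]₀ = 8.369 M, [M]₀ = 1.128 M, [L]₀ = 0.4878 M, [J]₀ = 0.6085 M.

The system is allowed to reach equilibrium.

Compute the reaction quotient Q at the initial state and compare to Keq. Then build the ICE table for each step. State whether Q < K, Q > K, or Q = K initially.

Q₀ = 8.6343e-04; Q < K (proceeds forward)

Q₀ = 8.6343e-04 vs Keq = 0.08636 ⇒ Q<K, forward
Step 1:
                   B          M          L          J
  init         8.369      1.128     0.4878     0.6085
  Δ          -0.5805     0.2902     0.5805     0.8707
  eq           7.789      1.418      1.068      1.479
  solve Keq expr → x = 0.2902; check Q = 0.08636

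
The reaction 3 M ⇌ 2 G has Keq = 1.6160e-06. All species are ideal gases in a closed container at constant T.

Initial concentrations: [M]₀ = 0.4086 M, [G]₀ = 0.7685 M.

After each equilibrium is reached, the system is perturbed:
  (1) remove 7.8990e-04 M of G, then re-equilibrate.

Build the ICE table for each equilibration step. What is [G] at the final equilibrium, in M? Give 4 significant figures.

[G]_eq = 0.002468 M

Q₀ = 8.658 vs Keq = 1.6160e-06 ⇒ Q>K, reverse
Step 1:
                   M          G
  I           0.4086     0.7685
  C            1.149     -0.766
  E            1.558   0.002471
  solve Keq expr → x = -0.383; check Q = 1.6160e-06
Then remove 7.8990e-04 M of G.
Step 2:
                   M          G
  I            1.558   0.001681
  C        -0.001181 7.8709e-04
  E            1.556   0.002468
  solve Keq expr → x = 3.9355e-04; check Q = 1.6160e-06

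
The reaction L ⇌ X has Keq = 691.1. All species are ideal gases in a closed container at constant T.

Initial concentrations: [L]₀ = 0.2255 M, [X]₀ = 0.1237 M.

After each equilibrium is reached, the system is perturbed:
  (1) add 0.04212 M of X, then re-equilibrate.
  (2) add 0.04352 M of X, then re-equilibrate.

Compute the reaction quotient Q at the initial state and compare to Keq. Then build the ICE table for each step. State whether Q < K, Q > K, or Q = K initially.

Q₀ = 0.5486; Q < K (proceeds forward)

Q₀ = 0.5486 vs Keq = 691.1 ⇒ Q<K, forward
Step 1:
                  L         X
  I          0.2255    0.1237
  C          -0.225     0.225
  E       5.0455e-04    0.3487
  solve Keq expr → x = 0.225; check Q = 691.1
Then add 0.04212 M of X.
Step 2:
                  L         X
  I       5.0455e-04    0.3908
  C       6.0858e-05 -6.0858e-05
  E       5.6541e-04    0.3908
  solve Keq expr → x = -6.0858e-05; check Q = 691.1
Then add 0.04352 M of X.
Step 3:
                  L         X
  I       5.6541e-04    0.4343
  C       6.2881e-05 -6.2881e-05
  E       6.2829e-04    0.4342
  solve Keq expr → x = -6.2881e-05; check Q = 691.1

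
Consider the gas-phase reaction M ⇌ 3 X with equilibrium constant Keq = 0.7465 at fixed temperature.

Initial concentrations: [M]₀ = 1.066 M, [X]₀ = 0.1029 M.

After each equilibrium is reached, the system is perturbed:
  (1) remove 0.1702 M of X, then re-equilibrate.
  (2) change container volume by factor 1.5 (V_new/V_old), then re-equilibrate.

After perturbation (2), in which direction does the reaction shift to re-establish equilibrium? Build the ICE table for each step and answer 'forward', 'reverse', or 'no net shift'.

Q₀ = 0.001022 vs Keq = 0.7465 ⇒ Q<K, forward
Step 1:
                   M          X
  I            1.066     0.1029
  C          -0.2484     0.7453
  E           0.8176     0.8482
  solve Keq expr → x = 0.2484; check Q = 0.7465
Then remove 0.1702 M of X.
Step 2:
                   M          X
  I           0.8176      0.678
  C         -0.05076     0.1523
  E           0.7668     0.8303
  solve Keq expr → x = 0.05076; check Q = 0.7465
Then change container volume by factor 1.5 (V_new/V_old).
Step 3:
                   M          X
  I           0.5112     0.5535
  C         -0.04924     0.1477
  E            0.462     0.7013
  solve Keq expr → x = 0.04924; check Q = 0.7465

Direction: forward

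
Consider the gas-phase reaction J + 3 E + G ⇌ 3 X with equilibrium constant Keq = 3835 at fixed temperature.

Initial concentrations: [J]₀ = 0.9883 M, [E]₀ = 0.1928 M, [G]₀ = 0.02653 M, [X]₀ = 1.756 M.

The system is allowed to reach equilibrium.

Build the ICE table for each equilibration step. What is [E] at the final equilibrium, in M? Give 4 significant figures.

Q₀ = 2.8816e+04 vs Keq = 3835 ⇒ Q>K, reverse
Step 1:
                    J           E           G           X
  init         0.9883      0.1928     0.02653       1.756
  Δ           0.02864     0.08591     0.02864    -0.08591
  eq            1.017      0.2787     0.05517        1.67
  solve Keq expr → x = -0.02864; check Q = 3835

[E]_eq = 0.2787 M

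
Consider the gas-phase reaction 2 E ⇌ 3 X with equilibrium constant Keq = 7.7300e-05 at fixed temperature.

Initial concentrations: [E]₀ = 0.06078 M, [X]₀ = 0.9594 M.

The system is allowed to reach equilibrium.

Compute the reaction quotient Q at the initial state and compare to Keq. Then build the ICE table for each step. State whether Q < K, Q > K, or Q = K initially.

Q₀ = 239 vs Keq = 7.7300e-05 ⇒ Q>K, reverse
Step 1:
                  E         X
  Initial   0.06078    0.9594
  Change     0.6177   -0.9265
  Equil      0.6785   0.03289
  solve Keq expr → x = -0.3088; check Q = 7.7300e-05

Q₀ = 239; Q > K (proceeds reverse)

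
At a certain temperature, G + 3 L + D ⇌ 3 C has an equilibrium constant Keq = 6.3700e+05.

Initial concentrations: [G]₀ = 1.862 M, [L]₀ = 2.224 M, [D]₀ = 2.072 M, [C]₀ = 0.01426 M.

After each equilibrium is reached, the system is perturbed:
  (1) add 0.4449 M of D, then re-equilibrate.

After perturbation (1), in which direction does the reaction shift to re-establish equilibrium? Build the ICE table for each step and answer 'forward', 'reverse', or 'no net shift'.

Direction: forward

Q₀ = 6.8326e-08 vs Keq = 6.3700e+05 ⇒ Q<K, forward
Step 1:
                  G         L         D         C
  init        1.862     2.224     2.072   0.01426
  Δ         -0.7339    -2.202   -0.7339     2.202
  eq          1.128   0.02245     1.338     2.216
  solve Keq expr → x = 0.7339; check Q = 6.3700e+05
Then add 0.4449 M of D.
Step 2:
                  G         L         D         C
  init        1.128   0.02245     1.783     2.216
  Δ       -6.7436e-04 -0.002023 -6.7436e-04  0.002023
  eq          1.127   0.02043     1.782     2.218
  solve Keq expr → x = 6.7436e-04; check Q = 6.3700e+05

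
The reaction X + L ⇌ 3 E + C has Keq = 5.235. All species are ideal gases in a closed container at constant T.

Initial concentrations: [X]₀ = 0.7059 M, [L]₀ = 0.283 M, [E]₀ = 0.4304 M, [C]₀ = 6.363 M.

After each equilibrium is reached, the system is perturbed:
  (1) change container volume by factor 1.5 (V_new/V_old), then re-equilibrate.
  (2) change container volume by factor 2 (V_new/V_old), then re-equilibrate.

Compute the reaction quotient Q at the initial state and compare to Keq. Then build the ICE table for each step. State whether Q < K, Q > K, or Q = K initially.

Q₀ = 2.54; Q < K (proceeds forward)

Q₀ = 2.54 vs Keq = 5.235 ⇒ Q<K, forward
Step 1:
                  X         L         E         C
  Initial    0.7059     0.283    0.4304     6.363
  Change   -0.02972  -0.02972   0.08916   0.02972
  Equil      0.6762    0.2533    0.5196     6.393
  solve Keq expr → x = 0.02972; check Q = 5.235
Then change container volume by factor 1.5 (V_new/V_old).
Step 2:
                  X         L         E         C
  Initial    0.4508    0.1689    0.3464     4.262
  Change   -0.02499  -0.02499   0.07498   0.02499
  Equil      0.4258    0.1439    0.4213     4.287
  solve Keq expr → x = 0.02499; check Q = 5.235
Then change container volume by factor 2 (V_new/V_old).
Step 3:
                  X         L         E         C
  Initial    0.2129   0.07193    0.2107     2.143
  Change   -0.02345  -0.02345   0.07034   0.02345
  Equil      0.1895   0.04848     0.281     2.167
  solve Keq expr → x = 0.02345; check Q = 5.235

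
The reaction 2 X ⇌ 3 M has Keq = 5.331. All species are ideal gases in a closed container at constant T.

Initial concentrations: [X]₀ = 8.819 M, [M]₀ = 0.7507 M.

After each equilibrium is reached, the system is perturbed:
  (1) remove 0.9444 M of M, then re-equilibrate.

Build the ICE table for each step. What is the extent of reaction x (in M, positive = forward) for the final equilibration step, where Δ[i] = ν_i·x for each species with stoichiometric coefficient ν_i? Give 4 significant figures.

Q₀ = 0.00544 vs Keq = 5.331 ⇒ Q<K, forward
Step 1:
                   X          M
  init         8.819     0.7507
  Δ           -3.186       4.78
  eq           5.633       5.53
  solve Keq expr → x = 1.593; check Q = 5.331
Then remove 0.9444 M of M.
Step 2:
                   X          M
  init         5.633      4.586
  Δ          -0.4366     0.6548
  eq           5.196      5.241
  solve Keq expr → x = 0.2183; check Q = 5.331

x = 0.2183 M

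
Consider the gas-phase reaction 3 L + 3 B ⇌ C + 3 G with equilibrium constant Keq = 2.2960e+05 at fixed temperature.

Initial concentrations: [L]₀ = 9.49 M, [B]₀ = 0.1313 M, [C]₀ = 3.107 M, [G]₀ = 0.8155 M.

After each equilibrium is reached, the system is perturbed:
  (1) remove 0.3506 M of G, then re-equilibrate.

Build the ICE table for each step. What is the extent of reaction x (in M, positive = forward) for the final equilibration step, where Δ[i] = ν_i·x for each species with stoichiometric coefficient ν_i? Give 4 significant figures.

x = 2.9804e-04 M

Q₀ = 0.871 vs Keq = 2.2960e+05 ⇒ Q<K, forward
Step 1:
                   L          B          C          G
  init          9.49     0.1313      3.107     0.8155
  Δ          -0.1289    -0.1289    0.04296     0.1289
  eq           9.361   0.002415       3.15     0.9444
  solve Keq expr → x = 0.04296; check Q = 2.2960e+05
Then remove 0.3506 M of G.
Step 2:
                   L          B          C          G
  init         9.361   0.002415       3.15     0.5938
  Δ       -8.9411e-04 -8.9411e-04 2.9804e-04 8.9411e-04
  eq            9.36   0.001521       3.15     0.5947
  solve Keq expr → x = 2.9804e-04; check Q = 2.2960e+05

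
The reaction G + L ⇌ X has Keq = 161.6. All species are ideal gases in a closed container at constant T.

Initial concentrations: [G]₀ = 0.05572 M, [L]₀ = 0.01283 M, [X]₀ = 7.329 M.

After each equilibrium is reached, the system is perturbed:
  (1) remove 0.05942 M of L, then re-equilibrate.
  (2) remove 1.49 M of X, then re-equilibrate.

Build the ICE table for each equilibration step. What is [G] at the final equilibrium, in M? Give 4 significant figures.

Q₀ = 1.0252e+04 vs Keq = 161.6 ⇒ Q>K, reverse
Step 1:
                    G           L           X
  Initial     0.05572     0.01283       7.329
  Change       0.1772      0.1772     -0.1772
  Equil        0.2329        0.19       7.152
  solve Keq expr → x = -0.1772; check Q = 161.6
Then remove 0.05942 M of L.
Step 2:
                    G           L           X
  Initial      0.2329      0.1306       7.152
  Change      0.03426     0.03426    -0.03426
  Equil        0.2672      0.1649       7.118
  solve Keq expr → x = -0.03426; check Q = 161.6
Then remove 1.49 M of X.
Step 3:
                    G           L           X
  Initial      0.2672      0.1649       5.628
  Change     -0.02216    -0.02216     0.02216
  Equil         0.245      0.1427        5.65
  solve Keq expr → x = 0.02216; check Q = 161.6

[G]_eq = 0.245 M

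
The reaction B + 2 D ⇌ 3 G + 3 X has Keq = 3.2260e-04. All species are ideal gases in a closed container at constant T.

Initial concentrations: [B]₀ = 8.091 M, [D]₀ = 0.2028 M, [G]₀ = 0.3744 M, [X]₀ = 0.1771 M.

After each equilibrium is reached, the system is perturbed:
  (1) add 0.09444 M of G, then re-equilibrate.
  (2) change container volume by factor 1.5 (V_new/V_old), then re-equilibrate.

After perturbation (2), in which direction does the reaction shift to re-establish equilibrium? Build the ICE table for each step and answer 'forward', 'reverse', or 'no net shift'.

Direction: forward

Q₀ = 8.7604e-04 vs Keq = 3.2260e-04 ⇒ Q>K, reverse
Step 1:
                   B          D          G          X
  I            8.091     0.2028     0.3744     0.1771
  C          0.01002    0.02004   -0.03007   -0.03007
  E            8.101     0.2228     0.3443      0.147
  solve Keq expr → x = -0.01002; check Q = 3.2260e-04
Then add 0.09444 M of G.
Step 2:
                   B          D          G          X
  I            8.101     0.2228     0.4388      0.147
  C         0.006954    0.01391   -0.02086   -0.02086
  E            8.108     0.2368     0.4179     0.1262
  solve Keq expr → x = -0.006954; check Q = 3.2260e-04
Then change container volume by factor 1.5 (V_new/V_old).
Step 3:
                   B          D          G          X
  I            5.405     0.1578     0.2786    0.08412
  C        -0.008002     -0.016      0.024      0.024
  E            5.397     0.1418     0.3026     0.1081
  solve Keq expr → x = 0.008002; check Q = 3.2260e-04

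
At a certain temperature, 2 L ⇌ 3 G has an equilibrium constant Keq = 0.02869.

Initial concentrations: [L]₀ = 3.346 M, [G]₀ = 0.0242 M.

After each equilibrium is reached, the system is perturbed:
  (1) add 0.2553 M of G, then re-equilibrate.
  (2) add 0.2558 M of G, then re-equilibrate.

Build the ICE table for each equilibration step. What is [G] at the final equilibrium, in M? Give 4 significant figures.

[G]_eq = 0.6723 M

Q₀ = 1.2659e-06 vs Keq = 0.02869 ⇒ Q<K, forward
Step 1:
                  L         G
  Initial     3.346    0.0242
  Change     -0.403    0.6045
  Equil       2.943    0.6287
  solve Keq expr → x = 0.2015; check Q = 0.02869
Then add 0.2553 M of G.
Step 2:
                  L         G
  Initial     2.943     0.884
  Change     0.1556   -0.2333
  Equil       3.099    0.6507
  solve Keq expr → x = -0.07778; check Q = 0.02869
Then add 0.2558 M of G.
Step 3:
                  L         G
  Initial     3.099    0.9065
  Change     0.1561   -0.2341
  Equil       3.255    0.6723
  solve Keq expr → x = -0.07804; check Q = 0.02869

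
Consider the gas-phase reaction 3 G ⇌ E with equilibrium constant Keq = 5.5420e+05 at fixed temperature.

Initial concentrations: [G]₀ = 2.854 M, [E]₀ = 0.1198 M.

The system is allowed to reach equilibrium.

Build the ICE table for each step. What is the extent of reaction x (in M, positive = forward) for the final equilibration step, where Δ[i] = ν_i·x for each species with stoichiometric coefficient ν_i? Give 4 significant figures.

x = 0.9472 M

Q₀ = 0.005153 vs Keq = 5.5420e+05 ⇒ Q<K, forward
Step 1:
                   G          E
  init         2.854     0.1198
  Δ           -2.842     0.9472
  eq         0.01244      1.067
  solve Keq expr → x = 0.9472; check Q = 5.5420e+05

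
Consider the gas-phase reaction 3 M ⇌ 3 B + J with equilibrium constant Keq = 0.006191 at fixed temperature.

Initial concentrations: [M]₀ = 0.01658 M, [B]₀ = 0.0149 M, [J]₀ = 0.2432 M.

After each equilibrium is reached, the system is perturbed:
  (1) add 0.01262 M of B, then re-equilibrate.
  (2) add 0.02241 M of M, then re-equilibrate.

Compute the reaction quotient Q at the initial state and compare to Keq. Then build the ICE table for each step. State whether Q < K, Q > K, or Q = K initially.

Q₀ = 0.1765; Q > K (proceeds reverse)

Q₀ = 0.1765 vs Keq = 0.006191 ⇒ Q>K, reverse
Step 1:
                  M         B         J
  init      0.01658    0.0149    0.2432
  Δ        0.007725 -0.007725 -0.002575
  eq         0.0243  0.007175    0.2406
  solve Keq expr → x = -0.002575; check Q = 0.006191
Then add 0.01262 M of B.
Step 2:
                  M         B         J
  init       0.0243    0.0198    0.2406
  Δ        0.009708 -0.009708 -0.003236
  eq        0.03401   0.01009    0.2374
  solve Keq expr → x = -0.003236; check Q = 0.006191
Then add 0.02241 M of M.
Step 3:
                  M         B         J
  init      0.05642   0.01009    0.2374
  Δ       -0.005098  0.005098  0.001699
  eq        0.05133   0.01518    0.2391
  solve Keq expr → x = 0.001699; check Q = 0.006191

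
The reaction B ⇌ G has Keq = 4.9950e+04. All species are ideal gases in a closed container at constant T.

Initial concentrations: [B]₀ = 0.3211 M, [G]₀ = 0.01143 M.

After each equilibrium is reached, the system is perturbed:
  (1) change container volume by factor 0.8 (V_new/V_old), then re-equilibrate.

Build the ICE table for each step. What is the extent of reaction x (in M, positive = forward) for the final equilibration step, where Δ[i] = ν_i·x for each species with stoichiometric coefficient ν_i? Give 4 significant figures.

Q₀ = 0.0356 vs Keq = 4.9950e+04 ⇒ Q<K, forward
Step 1:
                  B         G
  I          0.3211   0.01143
  C         -0.3211    0.3211
  E       6.6571e-06    0.3325
  solve Keq expr → x = 0.3211; check Q = 4.9950e+04
Then change container volume by factor 0.8 (V_new/V_old).
Step 2:
                  B         G
  I       8.3214e-06    0.4157
  C               0         0
  E       8.3214e-06    0.4157
  solve Keq expr → x = 0; check Q = 4.9950e+04

x = 0 M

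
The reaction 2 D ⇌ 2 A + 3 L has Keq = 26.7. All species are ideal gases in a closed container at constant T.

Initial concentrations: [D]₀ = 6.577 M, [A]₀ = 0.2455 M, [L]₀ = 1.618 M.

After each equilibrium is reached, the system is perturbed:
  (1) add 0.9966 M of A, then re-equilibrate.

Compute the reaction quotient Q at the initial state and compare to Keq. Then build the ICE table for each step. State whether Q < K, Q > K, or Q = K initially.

Q₀ = 0.005902; Q < K (proceeds forward)

Q₀ = 0.005902 vs Keq = 26.7 ⇒ Q<K, forward
Step 1:
                  D         A         L
  I           6.577    0.2455     1.618
  C          -2.052     2.052     3.078
  E           4.525     2.298     4.696
  solve Keq expr → x = 1.026; check Q = 26.7
Then add 0.9966 M of A.
Step 2:
                  D         A         L
  I           4.525     3.294     4.696
  C           0.346    -0.346    -0.519
  E           4.871     2.948     4.177
  solve Keq expr → x = -0.173; check Q = 26.7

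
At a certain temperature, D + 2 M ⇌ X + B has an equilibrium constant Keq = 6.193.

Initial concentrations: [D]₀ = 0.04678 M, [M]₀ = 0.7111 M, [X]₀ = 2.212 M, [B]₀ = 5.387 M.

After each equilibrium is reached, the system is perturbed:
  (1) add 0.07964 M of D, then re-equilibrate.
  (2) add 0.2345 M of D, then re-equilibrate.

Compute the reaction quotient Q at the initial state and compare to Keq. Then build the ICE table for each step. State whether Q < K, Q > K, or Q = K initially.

Q₀ = 503.7; Q > K (proceeds reverse)

Q₀ = 503.7 vs Keq = 6.193 ⇒ Q>K, reverse
Step 1:
                  D         M         X         B
  init      0.04678    0.7111     2.212     5.387
  Δ          0.4664    0.9328   -0.4664   -0.4664
  eq         0.5132     1.644     1.746     4.921
  solve Keq expr → x = -0.4664; check Q = 6.193
Then add 0.07964 M of D.
Step 2:
                  D         M         X         B
  init       0.5928     1.644     1.746     4.921
  Δ        -0.02898  -0.05797   0.02898   0.02898
  eq         0.5639     1.586     1.775      4.95
  solve Keq expr → x = 0.02898; check Q = 6.193
Then add 0.2345 M of D.
Step 3:
                  D         M         X         B
  init       0.7984     1.586     1.775      4.95
  Δ        -0.07377   -0.1475   0.07377   0.07377
  eq         0.7246     1.438     1.848     5.023
  solve Keq expr → x = 0.07377; check Q = 6.193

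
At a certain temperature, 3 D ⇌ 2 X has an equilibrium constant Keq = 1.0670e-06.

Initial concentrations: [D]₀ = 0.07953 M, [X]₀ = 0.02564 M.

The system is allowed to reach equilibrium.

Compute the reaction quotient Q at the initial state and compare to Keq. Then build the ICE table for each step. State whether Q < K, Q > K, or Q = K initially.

Q₀ = 1.307; Q > K (proceeds reverse)

Q₀ = 1.307 vs Keq = 1.0670e-06 ⇒ Q>K, reverse
Step 1:
                   D          X
  I          0.07953    0.02564
  C           0.0384    -0.0256
  E           0.1179 4.1832e-05
  solve Keq expr → x = -0.0128; check Q = 1.0670e-06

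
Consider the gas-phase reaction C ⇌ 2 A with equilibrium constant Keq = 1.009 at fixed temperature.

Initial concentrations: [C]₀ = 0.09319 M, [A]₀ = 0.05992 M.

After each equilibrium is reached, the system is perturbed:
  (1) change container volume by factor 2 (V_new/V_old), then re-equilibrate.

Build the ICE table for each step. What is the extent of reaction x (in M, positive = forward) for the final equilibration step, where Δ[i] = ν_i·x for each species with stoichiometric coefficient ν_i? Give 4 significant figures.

Q₀ = 0.03853 vs Keq = 1.009 ⇒ Q<K, forward
Step 1:
                  C         A
  Initial   0.09319   0.05992
  Change   -0.06065    0.1213
  Equil     0.03254    0.1812
  solve Keq expr → x = 0.06065; check Q = 1.009
Then change container volume by factor 2 (V_new/V_old).
Step 2:
                  C         A
  Initial   0.01627   0.09061
  Change  -0.005885   0.01177
  Equil     0.01039    0.1024
  solve Keq expr → x = 0.005885; check Q = 1.009

x = 0.005885 M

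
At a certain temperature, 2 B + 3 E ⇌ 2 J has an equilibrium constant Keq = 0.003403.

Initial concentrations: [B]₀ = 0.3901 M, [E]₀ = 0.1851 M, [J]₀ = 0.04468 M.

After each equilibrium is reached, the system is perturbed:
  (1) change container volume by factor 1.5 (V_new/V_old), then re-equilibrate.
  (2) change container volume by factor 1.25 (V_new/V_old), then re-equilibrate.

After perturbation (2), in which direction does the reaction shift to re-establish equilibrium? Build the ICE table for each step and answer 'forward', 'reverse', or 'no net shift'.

Q₀ = 2.068 vs Keq = 0.003403 ⇒ Q>K, reverse
Step 1:
                   B          E          J
  init        0.3901     0.1851    0.04468
  Δ          0.04158    0.06237   -0.04158
  eq          0.4317     0.2475     0.0031
  solve Keq expr → x = -0.02079; check Q = 0.003403
Then change container volume by factor 1.5 (V_new/V_old).
Step 2:
                   B          E          J
  init        0.2878      0.165   0.002067
  Δ       9.2389e-04   0.001386 -9.2389e-04
  eq          0.2887     0.1664   0.001143
  solve Keq expr → x = -4.6194e-04; check Q = 0.003403
Then change container volume by factor 1.25 (V_new/V_old).
Step 3:
                   B          E          J
  init         0.231     0.1331 9.1428e-04
  Δ       2.5651e-04 3.8476e-04 -2.5651e-04
  eq          0.2312     0.1335 6.5777e-04
  solve Keq expr → x = -1.2825e-04; check Q = 0.003403

Direction: reverse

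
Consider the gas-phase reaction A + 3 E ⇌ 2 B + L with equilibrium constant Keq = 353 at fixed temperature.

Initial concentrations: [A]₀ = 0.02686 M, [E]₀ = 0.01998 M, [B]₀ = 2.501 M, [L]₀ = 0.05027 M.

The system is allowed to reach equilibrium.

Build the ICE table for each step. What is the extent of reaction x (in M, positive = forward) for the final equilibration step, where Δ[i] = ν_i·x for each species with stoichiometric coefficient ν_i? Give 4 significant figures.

x = -0.03959 M

Q₀ = 1.4677e+06 vs Keq = 353 ⇒ Q>K, reverse
Step 1:
                  A         E         B         L
  I         0.02686   0.01998     2.501   0.05027
  C         0.03959    0.1188  -0.07918  -0.03959
  E         0.06645    0.1387     2.422   0.01068
  solve Keq expr → x = -0.03959; check Q = 353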